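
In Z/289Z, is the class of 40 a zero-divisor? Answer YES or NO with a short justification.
gcd(40, 289) = 1, so 40 is a unit in Z/289Z (it has a multiplicative inverse). A unit cannot be a zero-divisor: if 40·b ≡ 0 then multiplying both sides by 40^(−1) gives b ≡ 0. So 40 is not a zero-divisor.

Final answer: NO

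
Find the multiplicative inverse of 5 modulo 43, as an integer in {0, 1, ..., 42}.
5^(−1) ≡ 26 (mod 43)

Apply the extended Euclidean algorithm to (43, 5), tracking rows (r, s, t) with s·43 + t·5 = r. Each division r_prev = q·r_cur + r_new produces the new row as (previous row) − q·(current row):
  row A: (43, 1, 0)   [1·43 + 0·5 = 43]
  row B: (5, 0, 1)   [0·43 + 1·5 = 5]
  43 = 8·5 + 3   → row C = row A − 8·row B = (3, 1, −8)   [check: 1·43 − 8·5 = 3]
  5 = 1·3 + 2   → row D = row B − 1·row C = (2, −1, 9)   [check: −1·43 + 9·5 = 2]
  3 = 1·2 + 1   → row E = row C − 1·row D = (1, 2, −17)   [check: 2·43 − 17·5 = 1]
  2 = 2·1 + 0   → remainder 0, stop. gcd = 1 (last nonzero row E).
The gcd is 1, so 5 is invertible mod 43. The last nonzero row gives 2·43 − 17·5 = 1, so t = −17. So 5^(−1) ≡ −17 ≡ 26 (mod 43). Verify: 5 · 26 = 130 ≡ 1 (mod 43). ✓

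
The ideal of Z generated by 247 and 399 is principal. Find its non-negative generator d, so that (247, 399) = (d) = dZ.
(247, 399) = (19); d = 19

In the PID Z, (a, b) is generated by gcd(a, b). Compute gcd(399, 247) with the extended Euclidean algorithm, tracking rows (r, s, t) with s·399 + t·247 = r:
  row A: (399, 1, 0)   [1·399 + 0·247 = 399]
  row B: (247, 0, 1)   [0·399 + 1·247 = 247]
  399 = 1·247 + 152   → row C = row A − 1·row B = (152, 1, −1)   [check: 1·399 − 1·247 = 152]
  247 = 1·152 + 95   → row D = row B − 1·row C = (95, −1, 2)   [check: −1·399 + 2·247 = 95]
  152 = 1·95 + 57   → row E = row C − 1·row D = (57, 2, −3)   [check: 2·399 − 3·247 = 57]
  95 = 1·57 + 38   → row F = row D − 1·row E = (38, −3, 5)   [check: −3·399 + 5·247 = 38]
  57 = 1·38 + 19   → row G = row E − 1·row F = (19, 5, −8)   [check: 5·399 − 8·247 = 19]
  38 = 2·19 + 0   → remainder 0, stop. gcd = 19 (last nonzero row G).
So gcd(247, 399) = 19, with Bézout identity 5·399 − 8·247 = 19. Containment (⊇): the Bézout identity exhibits 19 as an element of (247, 399), giving (19) ⊆ (247, 399). Containment (⊆): since 19 | 247 and 19 | 399 (247 = 19·13, 399 = 19·21), every Z-linear combination of 247 and 399 is divisible by 19, so (247, 399) ⊆ (19). Therefore (247, 399) = (19), d = 19.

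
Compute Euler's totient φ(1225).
φ is multiplicative, with φ(p^e) = p^e − p^(e−1). Factorise 1225 = 5^2 · 7^2. Then
  φ(1225) = (5^2 − 5^1) · (7^2 − 7^1) = 20 · 42 = 840.

Final answer: φ(1225) = 840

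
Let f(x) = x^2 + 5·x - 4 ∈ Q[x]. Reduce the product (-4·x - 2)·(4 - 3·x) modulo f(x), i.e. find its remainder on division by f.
First multiply in Q[x] without reducing: a · b = 12·x^2 - 10·x - 8. Now divide by f(x) = x^2 + 5·x - 4, eliminating the leading term at each step:
  leading term 12·x^2: subtract (12)·f(x) = 12·x^2 + 60·x - 48, leaving 40 - 70·x
The degree is now < 2, so this is the remainder. Hence a · b ≡ 40 - 70·x in Q[x]/(f).

Final answer: a · b ≡ 40 - 70·x (mod f(x))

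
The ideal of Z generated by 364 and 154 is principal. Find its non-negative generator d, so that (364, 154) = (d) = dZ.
In the PID Z, (a, b) is generated by gcd(a, b). Compute gcd(364, 154) with the extended Euclidean algorithm, tracking rows (r, s, t) with s·364 + t·154 = r:
  row A: (364, 1, 0)   [1·364 + 0·154 = 364]
  row B: (154, 0, 1)   [0·364 + 1·154 = 154]
  364 = 2·154 + 56   → row C = row A − 2·row B = (56, 1, −2)   [check: 1·364 − 2·154 = 56]
  154 = 2·56 + 42   → row D = row B − 2·row C = (42, −2, 5)   [check: −2·364 + 5·154 = 42]
  56 = 1·42 + 14   → row E = row C − 1·row D = (14, 3, −7)   [check: 3·364 − 7·154 = 14]
  42 = 3·14 + 0   → remainder 0, stop. gcd = 14 (last nonzero row E).
So gcd(364, 154) = 14, with Bézout identity 3·364 − 7·154 = 14. Containment (⊇): the Bézout identity exhibits 14 as an element of (364, 154), giving (14) ⊆ (364, 154). Containment (⊆): since 14 | 364 and 14 | 154 (364 = 14·26, 154 = 14·11), every Z-linear combination of 364 and 154 is divisible by 14, so (364, 154) ⊆ (14). Therefore (364, 154) = (14), d = 14.

Final answer: (364, 154) = (14); d = 14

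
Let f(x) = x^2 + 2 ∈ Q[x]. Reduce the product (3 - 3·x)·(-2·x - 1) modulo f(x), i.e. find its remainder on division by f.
a · b ≡ -3·x - 15 (mod f(x))

First multiply in Q[x] without reducing: a · b = 6·x^2 - 3·x - 3. Now divide by f(x) = x^2 + 2, eliminating the leading term at each step:
  leading term 6·x^2: subtract (6)·f(x) = 6·x^2 + 12, leaving -3·x - 15
The degree is now < 2, so this is the remainder. Hence a · b ≡ -3·x - 15 in Q[x]/(f).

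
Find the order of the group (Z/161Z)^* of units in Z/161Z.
(Z/161Z)^* consists of the classes a with gcd(a, 161) = 1, so its order is φ(161). φ is multiplicative, with φ(p^e) = p^e − p^(e−1). Factorise 161 = 7 · 23. Then
  φ(161) = (7 − 1) · (23 − 1) = 6 · 22 = 132.
Thus |(Z/161Z)^*| = 132.

Final answer: |(Z/161Z)^*| = 132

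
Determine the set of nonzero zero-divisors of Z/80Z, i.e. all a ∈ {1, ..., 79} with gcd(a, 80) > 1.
An element a ∈ Z/80Z (with a ≠ 0) is a zero-divisor iff gcd(a, 80) > 1 (because a is a unit precisely when gcd(a, n) = 1, and in Z/nZ every nonzero, non-unit element is a zero-divisor). Scan a = 1, ..., 79 and keep those with gcd(a, 80) > 1:
  gcd(2, 80) = 2, gcd(4, 80) = 4, gcd(5, 80) = 5, gcd(6, 80) = 2, gcd(8, 80) = 8, gcd(10, 80) = 10, gcd(12, 80) = 4, gcd(14, 80) = 2, gcd(15, 80) = 5, gcd(16, 80) = 16, gcd(18, 80) = 2, gcd(20, 80) = 20, gcd(22, 80) = 2, gcd(24, 80) = 8, gcd(25, 80) = 5, gcd(26, 80) = 2, gcd(28, 80) = 4, gcd(30, 80) = 10, gcd(32, 80) = 16, gcd(34, 80) = 2, gcd(35, 80) = 5, gcd(36, 80) = 4, gcd(38, 80) = 2, gcd(40, 80) = 40, gcd(42, 80) = 2, gcd(44, 80) = 4, gcd(45, 80) = 5, gcd(46, 80) = 2, gcd(48, 80) = 16, gcd(50, 80) = 10, gcd(52, 80) = 4, gcd(54, 80) = 2, gcd(55, 80) = 5, gcd(56, 80) = 8, gcd(58, 80) = 2, gcd(60, 80) = 20, gcd(62, 80) = 2, gcd(64, 80) = 16, gcd(65, 80) = 5, gcd(66, 80) = 2, gcd(68, 80) = 4, gcd(70, 80) = 10, gcd(72, 80) = 8, gcd(74, 80) = 2, gcd(75, 80) = 5, gcd(76, 80) = 4, gcd(78, 80) = 2.
All other a ∈ {1, ..., 79} have gcd(a, 80) = 1 and are units. So the nonzero zero-divisors are exactly the 47 values of a appearing in this scan.

Final answer: nonzero zero-divisors of Z/80Z = {2, 4, 5, 6, 8, 10, 12, 14, 15, 16, 18, 20, 22, 24, 25, 26, 28, 30, 32, 34, 35, 36, 38, 40, 42, 44, 45, 46, 48, 50, 52, 54, 55, 56, 58, 60, 62, 64, 65, 66, 68, 70, 72, 74, 75, 76, 78}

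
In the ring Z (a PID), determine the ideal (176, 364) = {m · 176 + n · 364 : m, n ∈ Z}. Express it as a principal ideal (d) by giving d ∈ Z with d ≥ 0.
(176, 364) = (4); d = 4

In the PID Z, (a, b) is generated by gcd(a, b). Compute gcd(364, 176) with the extended Euclidean algorithm, tracking rows (r, s, t) with s·364 + t·176 = r:
  row A: (364, 1, 0)   [1·364 + 0·176 = 364]
  row B: (176, 0, 1)   [0·364 + 1·176 = 176]
  364 = 2·176 + 12   → row C = row A − 2·row B = (12, 1, −2)   [check: 1·364 − 2·176 = 12]
  176 = 14·12 + 8   → row D = row B − 14·row C = (8, −14, 29)   [check: −14·364 + 29·176 = 8]
  12 = 1·8 + 4   → row E = row C − 1·row D = (4, 15, −31)   [check: 15·364 − 31·176 = 4]
  8 = 2·4 + 0   → remainder 0, stop. gcd = 4 (last nonzero row E).
So gcd(176, 364) = 4, with Bézout identity 15·364 − 31·176 = 4. Containment (⊇): the Bézout identity exhibits 4 as an element of (176, 364), giving (4) ⊆ (176, 364). Containment (⊆): since 4 | 176 and 4 | 364 (176 = 4·44, 364 = 4·91), every Z-linear combination of 176 and 364 is divisible by 4, so (176, 364) ⊆ (4). Therefore (176, 364) = (4), d = 4.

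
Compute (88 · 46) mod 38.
Reduce the factors first: 88 ≡ 12, 46 ≡ 8 (mod 38), so 88 · 46 ≡ 12 · 8 (mod 38). 12 · 8 = 96. Dividing by 38: 96 = 2·38 + 20. So (88 · 46) mod 38 = 20.

Final answer: 20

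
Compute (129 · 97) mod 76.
49

Reduce the factors first: 129 ≡ 53, 97 ≡ 21 (mod 76), so 129 · 97 ≡ 53 · 21 (mod 76). 53 · 21 = 1113. Dividing by 76: 1113 = 14·76 + 49. So (129 · 97) mod 76 = 49.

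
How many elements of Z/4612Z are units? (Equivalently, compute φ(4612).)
Z/4612Z has φ(4612) = 2304 units

An element a ∈ Z/4612Z is a unit iff gcd(a, 4612) = 1, so the number of units is φ(4612). φ is multiplicative, with φ(p^e) = p^e − p^(e−1). Factorise 4612 = 2^2 · 1153. Then
  φ(4612) = (2^2 − 2^1) · (1153 − 1) = 2 · 1152 = 2304.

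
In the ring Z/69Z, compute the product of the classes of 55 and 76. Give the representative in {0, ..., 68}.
40

Reduce the factors first: 76 ≡ 7 (mod 69), so 55 · 76 ≡ 55 · 7 (mod 69). 55 · 7 = 385. Dividing by 69: 385 = 5·69 + 40. So (55 · 76) mod 69 = 40.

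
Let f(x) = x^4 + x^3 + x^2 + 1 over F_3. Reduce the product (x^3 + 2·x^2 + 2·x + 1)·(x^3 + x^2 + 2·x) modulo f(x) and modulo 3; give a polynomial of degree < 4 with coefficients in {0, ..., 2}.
a · b ≡ 2·x^3 + x^2 (mod f(x))

Multiply as integer polynomials: a · b = x^6 + 3·x^5 + 6·x^4 + 7·x^3 + 5·x^2 + 2·x. Reducing coefficients mod 3: a · b ≡ x^6 + x^3 + 2·x^2 + 2·x. Now divide by f(x) = x^4 + x^3 + x^2 + 1 in F_3[x], eliminating the leading term at each step:
  leading term x^6: subtract (x^2)·f(x) = x^6 + x^5 + x^4 + x^2, leaving 2·x^5 + 2·x^4 + x^3 + x^2 + 2·x (coefficients mod 3)
  leading term 2·x^5: subtract (2·x)·f(x) = 2·x^5 + 2·x^4 + 2·x^3 + 2·x, leaving 2·x^3 + x^2 (coefficients mod 3)
The degree is now < 4, so this is the remainder. Hence a · b ≡ 2·x^3 + x^2 in F_3[x]/(f).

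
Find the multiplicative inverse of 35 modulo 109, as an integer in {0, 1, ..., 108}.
Apply the extended Euclidean algorithm to (109, 35), tracking rows (r, s, t) with s·109 + t·35 = r. Each division r_prev = q·r_cur + r_new produces the new row as (previous row) − q·(current row):
  row A: (109, 1, 0)   [1·109 + 0·35 = 109]
  row B: (35, 0, 1)   [0·109 + 1·35 = 35]
  109 = 3·35 + 4   → row C = row A − 3·row B = (4, 1, −3)   [check: 1·109 − 3·35 = 4]
  35 = 8·4 + 3   → row D = row B − 8·row C = (3, −8, 25)   [check: −8·109 + 25·35 = 3]
  4 = 1·3 + 1   → row E = row C − 1·row D = (1, 9, −28)   [check: 9·109 − 28·35 = 1]
  3 = 3·1 + 0   → remainder 0, stop. gcd = 1 (last nonzero row E).
The gcd is 1, so 35 is invertible mod 109. The last nonzero row gives 9·109 − 28·35 = 1, so t = −28. So 35^(−1) ≡ −28 ≡ 81 (mod 109). Verify: 35 · 81 = 2835 ≡ 1 (mod 109). ✓

Final answer: 35^(−1) ≡ 81 (mod 109)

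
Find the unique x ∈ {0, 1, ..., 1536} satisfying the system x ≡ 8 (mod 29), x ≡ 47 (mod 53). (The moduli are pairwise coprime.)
x ≡ 153 (mod 1537); the representative in [0, 1537) is 153

The moduli 29, 53 are pairwise coprime, so by the CRT there is a unique solution mod 29·53 = 1537.
Solve by successive substitution. Start with x ≡ 8 (mod 29).
  Combine with x ≡ 47 (mod 53): write x = 8 + 29·t and require 8 + 29·t ≡ 47 (mod 53), i.e. 29·t ≡ 47 − 8 ≡ 39 (mod 53). Since 29^(−1) ≡ 11 (mod 53), t ≡ 11·39 ≡ 5 (mod 53). So x ≡ 8 + 29·5 = 153 (mod 1537).
Unique solution in [0, 1537): x = 153.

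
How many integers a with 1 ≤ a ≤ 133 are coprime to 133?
The number of a ∈ {1, ..., 133} with gcd(a, 133) = 1 is by definition Euler's totient φ(133). φ is multiplicative, with φ(p^e) = p^e − p^(e−1). Factorise 133 = 7 · 19. Then
  φ(133) = (7 − 1) · (19 − 1) = 6 · 18 = 108.
So there are 108 such integers.

Final answer: 108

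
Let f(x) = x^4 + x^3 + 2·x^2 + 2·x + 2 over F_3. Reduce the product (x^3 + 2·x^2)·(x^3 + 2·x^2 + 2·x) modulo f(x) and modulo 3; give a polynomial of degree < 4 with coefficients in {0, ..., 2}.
Multiply as integer polynomials: a · b = x^6 + 4·x^5 + 6·x^4 + 4·x^3. Reducing coefficients mod 3: a · b ≡ x^6 + x^5 + x^3. Now divide by f(x) = x^4 + x^3 + 2·x^2 + 2·x + 2 in F_3[x], eliminating the leading term at each step:
  leading term x^6: subtract (x^2)·f(x) = x^6 + x^5 + 2·x^4 + 2·x^3 + 2·x^2, leaving x^4 + 2·x^3 + x^2 (coefficients mod 3)
  leading term x^4: subtract (1)·f(x) = x^4 + x^3 + 2·x^2 + 2·x + 2, leaving x^3 + 2·x^2 + x + 1 (coefficients mod 3)
The degree is now < 4, so this is the remainder. Hence a · b ≡ x^3 + 2·x^2 + x + 1 in F_3[x]/(f).

Final answer: a · b ≡ x^3 + 2·x^2 + x + 1 (mod f(x))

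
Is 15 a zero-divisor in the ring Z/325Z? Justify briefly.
gcd(15, 325) = 5 > 1, so 15 is not a unit in Z/325Z. In Z/nZ every nonzero non-unit is a zero-divisor: explicitly, take b = 325/gcd = 65 ≠ 0 (mod 325); then 15·65 = 975 = 3·325, i.e. 15·65 ≡ 0 (mod 325). So 15 is a zero-divisor.

Final answer: YES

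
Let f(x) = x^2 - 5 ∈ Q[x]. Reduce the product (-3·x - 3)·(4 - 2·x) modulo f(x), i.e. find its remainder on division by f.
a · b ≡ 18 - 6·x (mod f(x))

First multiply in Q[x] without reducing: a · b = 6·x^2 - 6·x - 12. Now divide by f(x) = x^2 - 5, eliminating the leading term at each step:
  leading term 6·x^2: subtract (6)·f(x) = 6·x^2 - 30, leaving 18 - 6·x
The degree is now < 2, so this is the remainder. Hence a · b ≡ 18 - 6·x in Q[x]/(f).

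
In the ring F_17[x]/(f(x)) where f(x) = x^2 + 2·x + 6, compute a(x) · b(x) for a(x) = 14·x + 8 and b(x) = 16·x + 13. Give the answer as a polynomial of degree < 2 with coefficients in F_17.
a · b ≡ 15·x + 1 (mod f(x))

Multiply as integer polynomials: a · b = 224·x^2 + 310·x + 104. Reducing coefficients mod 17: a · b ≡ 3·x^2 + 4·x + 2. Now divide by f(x) = x^2 + 2·x + 6 in F_17[x], eliminating the leading term at each step:
  leading term 3·x^2: subtract (3)·f(x) = 3·x^2 + 6·x + 1, leaving 15·x + 1 (coefficients mod 17)
The degree is now < 2, so this is the remainder. Hence a · b ≡ 15·x + 1 in F_17[x]/(f).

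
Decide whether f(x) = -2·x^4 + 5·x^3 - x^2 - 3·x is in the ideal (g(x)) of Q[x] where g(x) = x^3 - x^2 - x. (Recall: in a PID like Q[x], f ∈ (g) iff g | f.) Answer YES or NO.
YES

In Q[x] the ideal (g) consists of all multiples of g, so f ∈ (g) iff g | f, i.e. iff the remainder of f on division by g is 0. Divide f by g (g is monic, so eliminate the leading term of the running remainder at each step):
  leading term -2·x^4: subtract (-2·x)·g(x) = -2·x^4 + 2·x^3 + 2·x^2, leaving 3·x^3 - 3·x^2 - 3·x
  leading term 3·x^3: subtract (3)·g(x) = 3·x^3 - 3·x^2 - 3·x, leaving 0
The remainder is 0, so f(x) = g(x) · h(x) with h(x) = 3 - 2·x. Hence g | f, i.e. f ∈ (g).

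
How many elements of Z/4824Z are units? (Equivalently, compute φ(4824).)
Z/4824Z has φ(4824) = 1584 units

An element a ∈ Z/4824Z is a unit iff gcd(a, 4824) = 1, so the number of units is φ(4824). φ is multiplicative, with φ(p^e) = p^e − p^(e−1). Factorise 4824 = 2^3 · 3^2 · 67. Then
  φ(4824) = (2^3 − 2^2) · (3^2 − 3^1) · (67 − 1) = 4 · 6 · 66 = 1584.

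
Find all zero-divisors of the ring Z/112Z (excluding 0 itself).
nonzero zero-divisors of Z/112Z = {2, 4, 6, 7, 8, 10, 12, 14, 16, 18, 20, 21, 22, 24, 26, 28, 30, 32, 34, 35, 36, 38, 40, 42, 44, 46, 48, 49, 50, 52, 54, 56, 58, 60, 62, 63, 64, 66, 68, 70, 72, 74, 76, 77, 78, 80, 82, 84, 86, 88, 90, 91, 92, 94, 96, 98, 100, 102, 104, 105, 106, 108, 110}

An element a ∈ Z/112Z (with a ≠ 0) is a zero-divisor iff gcd(a, 112) > 1 (because a is a unit precisely when gcd(a, n) = 1, and in Z/nZ every nonzero, non-unit element is a zero-divisor). Scan a = 1, ..., 111 and keep those with gcd(a, 112) > 1:
  gcd(2, 112) = 2, gcd(4, 112) = 4, gcd(6, 112) = 2, gcd(7, 112) = 7, gcd(8, 112) = 8, gcd(10, 112) = 2, gcd(12, 112) = 4, gcd(14, 112) = 14, gcd(16, 112) = 16, gcd(18, 112) = 2, gcd(20, 112) = 4, gcd(21, 112) = 7, gcd(22, 112) = 2, gcd(24, 112) = 8, gcd(26, 112) = 2, gcd(28, 112) = 28, gcd(30, 112) = 2, gcd(32, 112) = 16, gcd(34, 112) = 2, gcd(35, 112) = 7, gcd(36, 112) = 4, gcd(38, 112) = 2, gcd(40, 112) = 8, gcd(42, 112) = 14, gcd(44, 112) = 4, gcd(46, 112) = 2, gcd(48, 112) = 16, gcd(49, 112) = 7, gcd(50, 112) = 2, gcd(52, 112) = 4, gcd(54, 112) = 2, gcd(56, 112) = 56, gcd(58, 112) = 2, gcd(60, 112) = 4, gcd(62, 112) = 2, gcd(63, 112) = 7, gcd(64, 112) = 16, gcd(66, 112) = 2, gcd(68, 112) = 4, gcd(70, 112) = 14, gcd(72, 112) = 8, gcd(74, 112) = 2, gcd(76, 112) = 4, gcd(77, 112) = 7, gcd(78, 112) = 2, gcd(80, 112) = 16, gcd(82, 112) = 2, gcd(84, 112) = 28, gcd(86, 112) = 2, gcd(88, 112) = 8, gcd(90, 112) = 2, gcd(91, 112) = 7, gcd(92, 112) = 4, gcd(94, 112) = 2, gcd(96, 112) = 16, gcd(98, 112) = 14, gcd(100, 112) = 4, gcd(102, 112) = 2, gcd(104, 112) = 8, gcd(105, 112) = 7, gcd(106, 112) = 2, gcd(108, 112) = 4, gcd(110, 112) = 2.
All other a ∈ {1, ..., 111} have gcd(a, 112) = 1 and are units. So the nonzero zero-divisors are exactly the 63 values of a appearing in this scan.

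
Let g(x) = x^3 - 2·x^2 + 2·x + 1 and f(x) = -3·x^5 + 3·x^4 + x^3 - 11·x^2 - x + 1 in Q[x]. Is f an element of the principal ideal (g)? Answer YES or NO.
YES

In Q[x] the ideal (g) consists of all multiples of g, so f ∈ (g) iff g | f, i.e. iff the remainder of f on division by g is 0. Divide f by g (g is monic, so eliminate the leading term of the running remainder at each step):
  leading term -3·x^5: subtract (-3·x^2)·g(x) = -3·x^5 + 6·x^4 - 6·x^3 - 3·x^2, leaving -3·x^4 + 7·x^3 - 8·x^2 - x + 1
  leading term -3·x^4: subtract (-3·x)·g(x) = -3·x^4 + 6·x^3 - 6·x^2 - 3·x, leaving x^3 - 2·x^2 + 2·x + 1
  leading term x^3: subtract (1)·g(x) = x^3 - 2·x^2 + 2·x + 1, leaving 0
The remainder is 0, so f(x) = g(x) · h(x) with h(x) = -3·x^2 - 3·x + 1. Hence g | f, i.e. f ∈ (g).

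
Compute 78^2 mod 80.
Use repeated squaring. Binary(2) = 10. Walk through the bits of the exponent 2 left-to-right: at each bit after the leading one, square the running value, then multiply by 78 if the bit is 1 (always reducing mod 80):
  bit 1 = 1 (leading): start with 78.
  bit 2 = 0: square 78^2 = 6084 ≡ 4 (mod 80).
Final value: 78^2 ≡ 4 (mod 80).

Final answer: 4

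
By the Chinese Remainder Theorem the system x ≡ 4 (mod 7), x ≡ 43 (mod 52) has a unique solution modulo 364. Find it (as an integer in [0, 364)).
The moduli 7, 52 are pairwise coprime, so by the CRT there is a unique solution mod 7·52 = 364.
Solve by successive substitution. Start with x ≡ 4 (mod 7).
  Combine with x ≡ 43 (mod 52): write x = 4 + 7·t and require 4 + 7·t ≡ 43 (mod 52), i.e. 7·t ≡ 43 − 4 ≡ 39 (mod 52). Since 7^(−1) ≡ 15 (mod 52), t ≡ 15·39 ≡ 13 (mod 52). So x ≡ 4 + 7·13 = 95 (mod 364).
Unique solution in [0, 364): x = 95.

Final answer: x ≡ 95 (mod 364); the representative in [0, 364) is 95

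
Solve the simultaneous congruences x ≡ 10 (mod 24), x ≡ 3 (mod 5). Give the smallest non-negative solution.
x ≡ 58 (mod 120); the representative in [0, 120) is 58

The moduli 24, 5 are pairwise coprime, so by the CRT there is a unique solution mod 24·5 = 120.
Solve by successive substitution. Start with x ≡ 10 (mod 24).
  Combine with x ≡ 3 (mod 5): write x = 10 + 24·t and require 10 + 24·t ≡ 3 (mod 5), i.e. 24·t ≡ 3 − 10 ≡ 3 (mod 5). Since 24^(−1) ≡ 4 (mod 5) (24 ≡ 4 (mod 5)), t ≡ 4·3 ≡ 2 (mod 5). So x ≡ 10 + 24·2 = 58 (mod 120).
Unique solution in [0, 120): x = 58.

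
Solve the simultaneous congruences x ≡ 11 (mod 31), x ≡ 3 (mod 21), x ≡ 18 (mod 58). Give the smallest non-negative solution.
The moduli 31, 21, 58 are pairwise coprime, so by the CRT there is a unique solution mod 31·21·58 = 37758.
Solve by successive substitution. Start with x ≡ 11 (mod 31).
  Combine with x ≡ 3 (mod 21): write x = 11 + 31·t and require 11 + 31·t ≡ 3 (mod 21), i.e. 31·t ≡ 3 − 11 ≡ 13 (mod 21). Since 31^(−1) ≡ 19 (mod 21) (31 ≡ 10 (mod 21)), t ≡ 19·13 ≡ 16 (mod 21). So x ≡ 11 + 31·16 = 507 (mod 651).
  Combine with x ≡ 18 (mod 58): write x = 507 + 651·t and require 507 + 651·t ≡ 18 (mod 58), i.e. 651·t ≡ 18 − 507 ≡ 33 (mod 58). Since 651^(−1) ≡ 9 (mod 58) (651 ≡ 13 (mod 58)), t ≡ 9·33 ≡ 7 (mod 58). So x ≡ 507 + 651·7 = 5064 (mod 37758).
Unique solution in [0, 37758): x = 5064.

Final answer: x ≡ 5064 (mod 37758); the representative in [0, 37758) is 5064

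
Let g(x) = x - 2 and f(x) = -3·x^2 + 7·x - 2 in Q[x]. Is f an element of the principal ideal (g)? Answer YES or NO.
YES

In Q[x] the ideal (g) consists of all multiples of g, so f ∈ (g) iff g | f, i.e. iff the remainder of f on division by g is 0. Divide f by g (g is monic, so eliminate the leading term of the running remainder at each step):
  leading term -3·x^2: subtract (-3·x)·g(x) = -3·x^2 + 6·x, leaving x - 2
  leading term x: subtract (1)·g(x) = x - 2, leaving 0
The remainder is 0, so f(x) = g(x) · h(x) with h(x) = 1 - 3·x. Hence g | f, i.e. f ∈ (g).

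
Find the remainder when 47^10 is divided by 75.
49

Use repeated squaring. Binary(10) = 1010. Walk through the bits of the exponent 10 left-to-right: at each bit after the leading one, square the running value, then multiply by 47 if the bit is 1 (always reducing mod 75):
  bit 1 = 1 (leading): start with 47.
  bit 2 = 0: square 47^2 = 2209 ≡ 34 (mod 75).
  bit 3 = 1: square 34^2 = 1156 ≡ 31; bit is 1, so multiply 31·47 = 1457 ≡ 32 (mod 75).
  bit 4 = 0: square 32^2 = 1024 ≡ 49 (mod 75).
Final value: 47^10 ≡ 49 (mod 75).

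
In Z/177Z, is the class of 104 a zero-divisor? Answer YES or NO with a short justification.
gcd(104, 177) = 1, so 104 is a unit in Z/177Z (it has a multiplicative inverse). A unit cannot be a zero-divisor: if 104·b ≡ 0 then multiplying both sides by 104^(−1) gives b ≡ 0. So 104 is not a zero-divisor.

Final answer: NO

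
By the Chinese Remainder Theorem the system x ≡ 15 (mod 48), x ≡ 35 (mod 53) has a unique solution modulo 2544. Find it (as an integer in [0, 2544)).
x ≡ 2367 (mod 2544); the representative in [0, 2544) is 2367

The moduli 48, 53 are pairwise coprime, so by the CRT there is a unique solution mod 48·53 = 2544.
Solve by successive substitution. Start with x ≡ 15 (mod 48).
  Combine with x ≡ 35 (mod 53): write x = 15 + 48·t and require 15 + 48·t ≡ 35 (mod 53), i.e. 48·t ≡ 35 − 15 ≡ 20 (mod 53). Since 48^(−1) ≡ 21 (mod 53), t ≡ 21·20 ≡ 49 (mod 53). So x ≡ 15 + 48·49 = 2367 (mod 2544).
Unique solution in [0, 2544): x = 2367.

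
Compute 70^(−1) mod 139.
Apply the extended Euclidean algorithm to (139, 70), tracking rows (r, s, t) with s·139 + t·70 = r. Each division r_prev = q·r_cur + r_new produces the new row as (previous row) − q·(current row):
  row A: (139, 1, 0)   [1·139 + 0·70 = 139]
  row B: (70, 0, 1)   [0·139 + 1·70 = 70]
  139 = 1·70 + 69   → row C = row A − 1·row B = (69, 1, −1)   [check: 1·139 − 1·70 = 69]
  70 = 1·69 + 1   → row D = row B − 1·row C = (1, −1, 2)   [check: −1·139 + 2·70 = 1]
  69 = 69·1 + 0   → remainder 0, stop. gcd = 1 (last nonzero row D).
The gcd is 1, so 70 is invertible mod 139. The last nonzero row gives −1·139 + 2·70 = 1, so t = 2. So 70^(−1) ≡ 2 (mod 139). Verify: 70 · 2 = 140 ≡ 1 (mod 139). ✓

Final answer: 70^(−1) ≡ 2 (mod 139)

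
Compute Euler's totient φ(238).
φ(238) = 96

φ is multiplicative, with φ(p^e) = p^e − p^(e−1). Factorise 238 = 2 · 7 · 17. Then
  φ(238) = (2 − 1) · (7 − 1) · (17 − 1) = 1 · 6 · 16 = 96.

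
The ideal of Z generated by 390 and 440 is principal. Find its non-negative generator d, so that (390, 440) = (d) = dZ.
In the PID Z, (a, b) is generated by gcd(a, b). Compute gcd(440, 390) with the extended Euclidean algorithm, tracking rows (r, s, t) with s·440 + t·390 = r:
  row A: (440, 1, 0)   [1·440 + 0·390 = 440]
  row B: (390, 0, 1)   [0·440 + 1·390 = 390]
  440 = 1·390 + 50   → row C = row A − 1·row B = (50, 1, −1)   [check: 1·440 − 1·390 = 50]
  390 = 7·50 + 40   → row D = row B − 7·row C = (40, −7, 8)   [check: −7·440 + 8·390 = 40]
  50 = 1·40 + 10   → row E = row C − 1·row D = (10, 8, −9)   [check: 8·440 − 9·390 = 10]
  40 = 4·10 + 0   → remainder 0, stop. gcd = 10 (last nonzero row E).
So gcd(390, 440) = 10, with Bézout identity 8·440 − 9·390 = 10. Containment (⊇): the Bézout identity exhibits 10 as an element of (390, 440), giving (10) ⊆ (390, 440). Containment (⊆): since 10 | 390 and 10 | 440 (390 = 10·39, 440 = 10·44), every Z-linear combination of 390 and 440 is divisible by 10, so (390, 440) ⊆ (10). Therefore (390, 440) = (10), d = 10.

Final answer: (390, 440) = (10); d = 10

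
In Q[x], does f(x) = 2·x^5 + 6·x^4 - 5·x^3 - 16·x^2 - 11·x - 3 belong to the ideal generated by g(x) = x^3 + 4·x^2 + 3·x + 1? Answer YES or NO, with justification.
YES

In Q[x] the ideal (g) consists of all multiples of g, so f ∈ (g) iff g | f, i.e. iff the remainder of f on division by g is 0. Divide f by g (g is monic, so eliminate the leading term of the running remainder at each step):
  leading term 2·x^5: subtract (2·x^2)·g(x) = 2·x^5 + 8·x^4 + 6·x^3 + 2·x^2, leaving -2·x^4 - 11·x^3 - 18·x^2 - 11·x - 3
  leading term -2·x^4: subtract (-2·x)·g(x) = -2·x^4 - 8·x^3 - 6·x^2 - 2·x, leaving -3·x^3 - 12·x^2 - 9·x - 3
  leading term -3·x^3: subtract (-3)·g(x) = -3·x^3 - 12·x^2 - 9·x - 3, leaving 0
The remainder is 0, so f(x) = g(x) · h(x) with h(x) = 2·x^2 - 2·x - 3. Hence g | f, i.e. f ∈ (g).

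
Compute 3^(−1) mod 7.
3^(−1) ≡ 5 (mod 7)

Apply the extended Euclidean algorithm to (7, 3), tracking rows (r, s, t) with s·7 + t·3 = r. Each division r_prev = q·r_cur + r_new produces the new row as (previous row) − q·(current row):
  row A: (7, 1, 0)   [1·7 + 0·3 = 7]
  row B: (3, 0, 1)   [0·7 + 1·3 = 3]
  7 = 2·3 + 1   → row C = row A − 2·row B = (1, 1, −2)   [check: 1·7 − 2·3 = 1]
  3 = 3·1 + 0   → remainder 0, stop. gcd = 1 (last nonzero row C).
The gcd is 1, so 3 is invertible mod 7. The last nonzero row gives 1·7 − 2·3 = 1, so t = −2. So 3^(−1) ≡ −2 ≡ 5 (mod 7). Verify: 3 · 5 = 15 ≡ 1 (mod 7). ✓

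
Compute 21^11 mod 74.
Use repeated squaring. Binary(11) = 1011. Walk through the bits of the exponent 11 left-to-right: at each bit after the leading one, square the running value, then multiply by 21 if the bit is 1 (always reducing mod 74):
  bit 1 = 1 (leading): start with 21.
  bit 2 = 0: square 21^2 = 441 ≡ 71 (mod 74).
  bit 3 = 1: square 71^2 = 5041 ≡ 9; bit is 1, so multiply 9·21 = 189 ≡ 41 (mod 74).
  bit 4 = 1: square 41^2 = 1681 ≡ 53; bit is 1, so multiply 53·21 = 1113 ≡ 3 (mod 74).
Final value: 21^11 ≡ 3 (mod 74).

Final answer: 3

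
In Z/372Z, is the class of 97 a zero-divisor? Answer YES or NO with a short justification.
gcd(97, 372) = 1, so 97 is a unit in Z/372Z (it has a multiplicative inverse). A unit cannot be a zero-divisor: if 97·b ≡ 0 then multiplying both sides by 97^(−1) gives b ≡ 0. So 97 is not a zero-divisor.

Final answer: NO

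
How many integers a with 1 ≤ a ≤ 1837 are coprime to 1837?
The number of a ∈ {1, ..., 1837} with gcd(a, 1837) = 1 is by definition Euler's totient φ(1837). φ is multiplicative, with φ(p^e) = p^e − p^(e−1). Factorise 1837 = 11 · 167. Then
  φ(1837) = (11 − 1) · (167 − 1) = 10 · 166 = 1660.
So there are 1660 such integers.

Final answer: 1660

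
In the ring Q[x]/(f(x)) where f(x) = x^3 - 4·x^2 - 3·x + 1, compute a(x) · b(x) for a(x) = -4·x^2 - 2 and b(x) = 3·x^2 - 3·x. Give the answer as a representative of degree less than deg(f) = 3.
a · b ≡ -186·x^2 - 90·x + 36 (mod f(x))

First multiply in Q[x] without reducing: a · b = -12·x^4 + 12·x^3 - 6·x^2 + 6·x. Now divide by f(x) = x^3 - 4·x^2 - 3·x + 1, eliminating the leading term at each step:
  leading term -12·x^4: subtract (-12·x)·f(x) = -12·x^4 + 48·x^3 + 36·x^2 - 12·x, leaving -36·x^3 - 42·x^2 + 18·x
  leading term -36·x^3: subtract (-36)·f(x) = -36·x^3 + 144·x^2 + 108·x - 36, leaving -186·x^2 - 90·x + 36
The degree is now < 3, so this is the remainder. Hence a · b ≡ -186·x^2 - 90·x + 36 in Q[x]/(f).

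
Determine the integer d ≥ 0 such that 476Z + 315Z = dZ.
In the PID Z, (a, b) is generated by gcd(a, b). Compute gcd(476, 315) with the extended Euclidean algorithm, tracking rows (r, s, t) with s·476 + t·315 = r:
  row A: (476, 1, 0)   [1·476 + 0·315 = 476]
  row B: (315, 0, 1)   [0·476 + 1·315 = 315]
  476 = 1·315 + 161   → row C = row A − 1·row B = (161, 1, −1)   [check: 1·476 − 1·315 = 161]
  315 = 1·161 + 154   → row D = row B − 1·row C = (154, −1, 2)   [check: −1·476 + 2·315 = 154]
  161 = 1·154 + 7   → row E = row C − 1·row D = (7, 2, −3)   [check: 2·476 − 3·315 = 7]
  154 = 22·7 + 0   → remainder 0, stop. gcd = 7 (last nonzero row E).
So gcd(476, 315) = 7, with Bézout identity 2·476 − 3·315 = 7. Containment (⊇): the Bézout identity exhibits 7 as an element of (476, 315), giving (7) ⊆ (476, 315). Containment (⊆): since 7 | 476 and 7 | 315 (476 = 7·68, 315 = 7·45), every Z-linear combination of 476 and 315 is divisible by 7, so (476, 315) ⊆ (7). Therefore (476, 315) = (7), d = 7.

Final answer: (476, 315) = (7); d = 7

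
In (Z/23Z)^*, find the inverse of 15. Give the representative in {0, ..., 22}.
15^(−1) ≡ 20 (mod 23)

Apply the extended Euclidean algorithm to (23, 15), tracking rows (r, s, t) with s·23 + t·15 = r. Each division r_prev = q·r_cur + r_new produces the new row as (previous row) − q·(current row):
  row A: (23, 1, 0)   [1·23 + 0·15 = 23]
  row B: (15, 0, 1)   [0·23 + 1·15 = 15]
  23 = 1·15 + 8   → row C = row A − 1·row B = (8, 1, −1)   [check: 1·23 − 1·15 = 8]
  15 = 1·8 + 7   → row D = row B − 1·row C = (7, −1, 2)   [check: −1·23 + 2·15 = 7]
  8 = 1·7 + 1   → row E = row C − 1·row D = (1, 2, −3)   [check: 2·23 − 3·15 = 1]
  7 = 7·1 + 0   → remainder 0, stop. gcd = 1 (last nonzero row E).
The gcd is 1, so 15 is invertible mod 23. The last nonzero row gives 2·23 − 3·15 = 1, so t = −3. So 15^(−1) ≡ −3 ≡ 20 (mod 23). Verify: 15 · 20 = 300 ≡ 1 (mod 23). ✓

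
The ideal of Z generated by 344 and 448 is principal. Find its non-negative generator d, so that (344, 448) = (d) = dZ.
In the PID Z, (a, b) is generated by gcd(a, b). Compute gcd(448, 344) with the extended Euclidean algorithm, tracking rows (r, s, t) with s·448 + t·344 = r:
  row A: (448, 1, 0)   [1·448 + 0·344 = 448]
  row B: (344, 0, 1)   [0·448 + 1·344 = 344]
  448 = 1·344 + 104   → row C = row A − 1·row B = (104, 1, −1)   [check: 1·448 − 1·344 = 104]
  344 = 3·104 + 32   → row D = row B − 3·row C = (32, −3, 4)   [check: −3·448 + 4·344 = 32]
  104 = 3·32 + 8   → row E = row C − 3·row D = (8, 10, −13)   [check: 10·448 − 13·344 = 8]
  32 = 4·8 + 0   → remainder 0, stop. gcd = 8 (last nonzero row E).
So gcd(344, 448) = 8, with Bézout identity 10·448 − 13·344 = 8. Containment (⊇): the Bézout identity exhibits 8 as an element of (344, 448), giving (8) ⊆ (344, 448). Containment (⊆): since 8 | 344 and 8 | 448 (344 = 8·43, 448 = 8·56), every Z-linear combination of 344 and 448 is divisible by 8, so (344, 448) ⊆ (8). Therefore (344, 448) = (8), d = 8.

Final answer: (344, 448) = (8); d = 8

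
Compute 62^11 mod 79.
Use repeated squaring. Binary(11) = 1011. Walk through the bits of the exponent 11 left-to-right: at each bit after the leading one, square the running value, then multiply by 62 if the bit is 1 (always reducing mod 79):
  bit 1 = 1 (leading): start with 62.
  bit 2 = 0: square 62^2 = 3844 ≡ 52 (mod 79).
  bit 3 = 1: square 52^2 = 2704 ≡ 18; bit is 1, so multiply 18·62 = 1116 ≡ 10 (mod 79).
  bit 4 = 1: square 10^2 = 100 ≡ 21; bit is 1, so multiply 21·62 = 1302 ≡ 38 (mod 79).
Final value: 62^11 ≡ 38 (mod 79).

Final answer: 38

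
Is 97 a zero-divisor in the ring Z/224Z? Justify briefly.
NO

gcd(97, 224) = 1, so 97 is a unit in Z/224Z (it has a multiplicative inverse). A unit cannot be a zero-divisor: if 97·b ≡ 0 then multiplying both sides by 97^(−1) gives b ≡ 0. So 97 is not a zero-divisor.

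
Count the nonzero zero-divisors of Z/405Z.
Z/405Z has 188 nonzero zero-divisors

In Z/405Z each nonzero element is either a unit (gcd with 405 is 1) or a zero-divisor (gcd > 1). The number of units is φ(405): factorise 405 = 3^4 · 5, so φ(405) = (3^4 − 3^3) · (5 − 1) = 54 · 4 = 216. The nonzero elements number 405 − 1 = 404. Hence the nonzero zero-divisors number 404 − 216 = 188.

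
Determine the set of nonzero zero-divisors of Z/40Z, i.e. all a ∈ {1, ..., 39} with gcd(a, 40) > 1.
nonzero zero-divisors of Z/40Z = {2, 4, 5, 6, 8, 10, 12, 14, 15, 16, 18, 20, 22, 24, 25, 26, 28, 30, 32, 34, 35, 36, 38}

An element a ∈ Z/40Z (with a ≠ 0) is a zero-divisor iff gcd(a, 40) > 1 (because a is a unit precisely when gcd(a, n) = 1, and in Z/nZ every nonzero, non-unit element is a zero-divisor). Scan a = 1, ..., 39 and keep those with gcd(a, 40) > 1:
  gcd(2, 40) = 2, gcd(4, 40) = 4, gcd(5, 40) = 5, gcd(6, 40) = 2, gcd(8, 40) = 8, gcd(10, 40) = 10, gcd(12, 40) = 4, gcd(14, 40) = 2, gcd(15, 40) = 5, gcd(16, 40) = 8, gcd(18, 40) = 2, gcd(20, 40) = 20, gcd(22, 40) = 2, gcd(24, 40) = 8, gcd(25, 40) = 5, gcd(26, 40) = 2, gcd(28, 40) = 4, gcd(30, 40) = 10, gcd(32, 40) = 8, gcd(34, 40) = 2, gcd(35, 40) = 5, gcd(36, 40) = 4, gcd(38, 40) = 2.
All other a ∈ {1, ..., 39} have gcd(a, 40) = 1 and are units. So the nonzero zero-divisors are exactly the 23 values of a appearing in this scan.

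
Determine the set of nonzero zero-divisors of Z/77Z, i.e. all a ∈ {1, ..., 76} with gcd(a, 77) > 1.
An element a ∈ Z/77Z (with a ≠ 0) is a zero-divisor iff gcd(a, 77) > 1 (because a is a unit precisely when gcd(a, n) = 1, and in Z/nZ every nonzero, non-unit element is a zero-divisor). Scan a = 1, ..., 76 and keep those with gcd(a, 77) > 1:
  gcd(7, 77) = 7, gcd(11, 77) = 11, gcd(14, 77) = 7, gcd(21, 77) = 7, gcd(22, 77) = 11, gcd(28, 77) = 7, gcd(33, 77) = 11, gcd(35, 77) = 7, gcd(42, 77) = 7, gcd(44, 77) = 11, gcd(49, 77) = 7, gcd(55, 77) = 11, gcd(56, 77) = 7, gcd(63, 77) = 7, gcd(66, 77) = 11, gcd(70, 77) = 7.
All other a ∈ {1, ..., 76} have gcd(a, 77) = 1 and are units. So the nonzero zero-divisors are exactly the 16 values of a appearing in this scan.

Final answer: nonzero zero-divisors of Z/77Z = {7, 11, 14, 21, 22, 28, 33, 35, 42, 44, 49, 55, 56, 63, 66, 70}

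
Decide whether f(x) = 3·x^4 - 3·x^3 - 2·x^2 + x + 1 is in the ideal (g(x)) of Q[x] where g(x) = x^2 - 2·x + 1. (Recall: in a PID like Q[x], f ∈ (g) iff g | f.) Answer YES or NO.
YES

In Q[x] the ideal (g) consists of all multiples of g, so f ∈ (g) iff g | f, i.e. iff the remainder of f on division by g is 0. Divide f by g (g is monic, so eliminate the leading term of the running remainder at each step):
  leading term 3·x^4: subtract (3·x^2)·g(x) = 3·x^4 - 6·x^3 + 3·x^2, leaving 3·x^3 - 5·x^2 + x + 1
  leading term 3·x^3: subtract (3·x)·g(x) = 3·x^3 - 6·x^2 + 3·x, leaving x^2 - 2·x + 1
  leading term x^2: subtract (1)·g(x) = x^2 - 2·x + 1, leaving 0
The remainder is 0, so f(x) = g(x) · h(x) with h(x) = 3·x^2 + 3·x + 1. Hence g | f, i.e. f ∈ (g).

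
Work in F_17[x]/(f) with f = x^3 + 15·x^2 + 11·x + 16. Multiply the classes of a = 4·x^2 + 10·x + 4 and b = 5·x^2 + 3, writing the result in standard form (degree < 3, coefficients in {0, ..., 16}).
Multiply as integer polynomials: a · b = 20·x^4 + 50·x^3 + 32·x^2 + 30·x + 12. Reducing coefficients mod 17: a · b ≡ 3·x^4 + 16·x^3 + 15·x^2 + 13·x + 12. Now divide by f(x) = x^3 + 15·x^2 + 11·x + 16 in F_17[x], eliminating the leading term at each step:
  leading term 3·x^4: subtract (3·x)·f(x) = 3·x^4 + 11·x^3 + 16·x^2 + 14·x, leaving 5·x^3 + 16·x^2 + 16·x + 12 (coefficients mod 17)
  leading term 5·x^3: subtract (5)·f(x) = 5·x^3 + 7·x^2 + 4·x + 12, leaving 9·x^2 + 12·x (coefficients mod 17)
The degree is now < 3, so this is the remainder. Hence a · b ≡ 9·x^2 + 12·x in F_17[x]/(f).

Final answer: a · b ≡ 9·x^2 + 12·x (mod f(x))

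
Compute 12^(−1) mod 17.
12^(−1) ≡ 10 (mod 17)

Apply the extended Euclidean algorithm to (17, 12), tracking rows (r, s, t) with s·17 + t·12 = r. Each division r_prev = q·r_cur + r_new produces the new row as (previous row) − q·(current row):
  row A: (17, 1, 0)   [1·17 + 0·12 = 17]
  row B: (12, 0, 1)   [0·17 + 1·12 = 12]
  17 = 1·12 + 5   → row C = row A − 1·row B = (5, 1, −1)   [check: 1·17 − 1·12 = 5]
  12 = 2·5 + 2   → row D = row B − 2·row C = (2, −2, 3)   [check: −2·17 + 3·12 = 2]
  5 = 2·2 + 1   → row E = row C − 2·row D = (1, 5, −7)   [check: 5·17 − 7·12 = 1]
  2 = 2·1 + 0   → remainder 0, stop. gcd = 1 (last nonzero row E).
The gcd is 1, so 12 is invertible mod 17. The last nonzero row gives 5·17 − 7·12 = 1, so t = −7. So 12^(−1) ≡ −7 ≡ 10 (mod 17). Verify: 12 · 10 = 120 ≡ 1 (mod 17). ✓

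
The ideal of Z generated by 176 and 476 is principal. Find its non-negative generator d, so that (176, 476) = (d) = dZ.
In the PID Z, (a, b) is generated by gcd(a, b). Compute gcd(476, 176) with the extended Euclidean algorithm, tracking rows (r, s, t) with s·476 + t·176 = r:
  row A: (476, 1, 0)   [1·476 + 0·176 = 476]
  row B: (176, 0, 1)   [0·476 + 1·176 = 176]
  476 = 2·176 + 124   → row C = row A − 2·row B = (124, 1, −2)   [check: 1·476 − 2·176 = 124]
  176 = 1·124 + 52   → row D = row B − 1·row C = (52, −1, 3)   [check: −1·476 + 3·176 = 52]
  124 = 2·52 + 20   → row E = row C − 2·row D = (20, 3, −8)   [check: 3·476 − 8·176 = 20]
  52 = 2·20 + 12   → row F = row D − 2·row E = (12, −7, 19)   [check: −7·476 + 19·176 = 12]
  20 = 1·12 + 8   → row G = row E − 1·row F = (8, 10, −27)   [check: 10·476 − 27·176 = 8]
  12 = 1·8 + 4   → row H = row F − 1·row G = (4, −17, 46)   [check: −17·476 + 46·176 = 4]
  8 = 2·4 + 0   → remainder 0, stop. gcd = 4 (last nonzero row H).
So gcd(176, 476) = 4, with Bézout identity −17·476 + 46·176 = 4. Containment (⊇): the Bézout identity exhibits 4 as an element of (176, 476), giving (4) ⊆ (176, 476). Containment (⊆): since 4 | 176 and 4 | 476 (176 = 4·44, 476 = 4·119), every Z-linear combination of 176 and 476 is divisible by 4, so (176, 476) ⊆ (4). Therefore (176, 476) = (4), d = 4.

Final answer: (176, 476) = (4); d = 4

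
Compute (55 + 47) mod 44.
14

Reduce the summands first: 55 ≡ 11, 47 ≡ 3 (mod 44), so 55 + 47 ≡ 11 + 3 (mod 44). 11 + 3 = 14; 14 = 0·44 + 14, so (55 + 47) mod 44 = 14.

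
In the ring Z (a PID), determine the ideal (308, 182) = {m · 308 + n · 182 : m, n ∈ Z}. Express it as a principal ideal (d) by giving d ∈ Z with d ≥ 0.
In the PID Z, (a, b) is generated by gcd(a, b). Compute gcd(308, 182) with the extended Euclidean algorithm, tracking rows (r, s, t) with s·308 + t·182 = r:
  row A: (308, 1, 0)   [1·308 + 0·182 = 308]
  row B: (182, 0, 1)   [0·308 + 1·182 = 182]
  308 = 1·182 + 126   → row C = row A − 1·row B = (126, 1, −1)   [check: 1·308 − 1·182 = 126]
  182 = 1·126 + 56   → row D = row B − 1·row C = (56, −1, 2)   [check: −1·308 + 2·182 = 56]
  126 = 2·56 + 14   → row E = row C − 2·row D = (14, 3, −5)   [check: 3·308 − 5·182 = 14]
  56 = 4·14 + 0   → remainder 0, stop. gcd = 14 (last nonzero row E).
So gcd(308, 182) = 14, with Bézout identity 3·308 − 5·182 = 14. Containment (⊇): the Bézout identity exhibits 14 as an element of (308, 182), giving (14) ⊆ (308, 182). Containment (⊆): since 14 | 308 and 14 | 182 (308 = 14·22, 182 = 14·13), every Z-linear combination of 308 and 182 is divisible by 14, so (308, 182) ⊆ (14). Therefore (308, 182) = (14), d = 14.

Final answer: (308, 182) = (14); d = 14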